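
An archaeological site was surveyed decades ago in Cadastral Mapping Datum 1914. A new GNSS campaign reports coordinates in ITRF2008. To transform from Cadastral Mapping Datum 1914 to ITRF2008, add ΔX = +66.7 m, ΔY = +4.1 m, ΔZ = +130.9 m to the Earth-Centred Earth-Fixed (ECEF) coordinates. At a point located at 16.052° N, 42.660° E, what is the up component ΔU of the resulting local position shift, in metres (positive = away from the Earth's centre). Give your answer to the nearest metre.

ΔU = 86 m

At φ = 16.052°, λ = 42.660°: sin φ = 0.276510, cos φ = 0.961011, sin λ = 0.677646, cos λ = 0.735388.
ΔU = cos φ cos λ·ΔX + cos φ sin λ·ΔY + sin φ·ΔZ = (0.961011)(0.735388)(66.7) + (0.961011)(0.677646)(4.1) + (0.276510)(130.9) = 86.00 m.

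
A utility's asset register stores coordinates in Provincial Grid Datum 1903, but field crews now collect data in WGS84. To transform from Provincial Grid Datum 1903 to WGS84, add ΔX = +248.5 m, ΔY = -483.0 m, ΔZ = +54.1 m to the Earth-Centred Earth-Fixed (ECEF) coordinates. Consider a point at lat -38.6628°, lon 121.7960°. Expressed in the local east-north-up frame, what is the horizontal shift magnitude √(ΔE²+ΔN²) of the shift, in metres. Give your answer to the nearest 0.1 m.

299.2 m

At φ = -38.6628°, λ = 121.7960°: sin φ = -0.624736, cos φ = 0.780836, sin λ = 0.849929, cos λ = -0.526896.
ΔE = −sin λ·ΔX + cos λ·ΔY = −(0.849929)·(248.5) + (-0.526896)·(-483.0) = 43.28 m.
ΔN = −sin φ cos λ·ΔX − sin φ sin λ·ΔY + cos φ·ΔZ = −(-0.624736)(-0.526896)(248.5) − (-0.624736)(0.849929)(-483.0) + (0.780836)(54.1) = -296.02 m.
Horizontal magnitude = √(ΔE² + ΔN²) = √(43.28² + (-296.02)²) = 299.17 m.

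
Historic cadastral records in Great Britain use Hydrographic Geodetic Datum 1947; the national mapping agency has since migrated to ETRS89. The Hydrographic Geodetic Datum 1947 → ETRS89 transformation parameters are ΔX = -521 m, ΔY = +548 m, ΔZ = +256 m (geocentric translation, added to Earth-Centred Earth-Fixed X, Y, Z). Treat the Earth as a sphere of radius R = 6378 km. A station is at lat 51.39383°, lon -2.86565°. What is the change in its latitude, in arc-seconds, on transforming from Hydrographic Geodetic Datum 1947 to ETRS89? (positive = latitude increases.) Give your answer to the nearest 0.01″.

Δφ = 19.01″

sin φ = 0.781453, cos φ = 0.623964, sin λ = -0.049994, cos λ = 0.998750.
North component: ΔN = −sin φ cos λ·ΔX − sin φ sin λ·ΔY + cos φ·ΔZ = −(0.781453)(0.998750)(-521) − (0.781453)(-0.049994)(548) + (0.623964)(256) = 587.77 m.
1° of latitude spans πR/180 = 111317 m, so Δφ = 587.77 / 111317 × 3600 = 19.009″.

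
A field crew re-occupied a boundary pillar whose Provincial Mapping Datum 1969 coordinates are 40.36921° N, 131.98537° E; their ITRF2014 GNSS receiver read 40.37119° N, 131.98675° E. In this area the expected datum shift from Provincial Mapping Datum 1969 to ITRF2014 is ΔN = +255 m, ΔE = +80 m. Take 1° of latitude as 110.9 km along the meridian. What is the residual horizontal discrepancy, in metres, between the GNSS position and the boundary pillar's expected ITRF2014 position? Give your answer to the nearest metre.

Observed coordinate differences: Δφ = +0.00198°, Δλ = +0.00138°.
Converting to metres (1° lat = 110900 m, cos φ = 0.761886): observed ΔN = 219.6 m, observed ΔE = 116.6 m.
Subtracting the expected shift leaves a residual of 219.6 − (255) = -35.4 m north and 116.6 − (80) = 36.6 m east.
Residual distance = √((-35.4)² + 36.6²) = 50.9 m.

51 m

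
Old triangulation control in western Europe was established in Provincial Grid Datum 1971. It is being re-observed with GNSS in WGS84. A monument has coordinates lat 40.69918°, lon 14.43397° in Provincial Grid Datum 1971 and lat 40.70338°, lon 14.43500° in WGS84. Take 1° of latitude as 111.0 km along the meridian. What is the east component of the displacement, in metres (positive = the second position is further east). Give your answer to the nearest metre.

Δφ = 40.70338° − 40.69918° = +0.00420°; Δλ = 14.43500° − 14.43397° = +0.00103°.
ΔN = Δφ × 111000 = 466.2 m; ΔE = Δλ × 111000 × cos(40.69918°) = +0.00103 × 111000 × 0.758144 = 86.7 m.

ΔE = 87 m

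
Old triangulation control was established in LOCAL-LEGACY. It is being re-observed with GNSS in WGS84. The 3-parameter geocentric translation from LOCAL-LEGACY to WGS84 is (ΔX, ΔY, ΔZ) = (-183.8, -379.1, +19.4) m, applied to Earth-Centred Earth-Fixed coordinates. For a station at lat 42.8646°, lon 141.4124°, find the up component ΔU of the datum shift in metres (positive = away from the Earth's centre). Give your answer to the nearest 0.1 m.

ΔU = -54.8 m

At φ = 42.8646°, λ = 141.4124°: sin φ = 0.680268, cos φ = 0.732963, sin λ = 0.623710, cos λ = -0.781655.
ΔU = cos φ cos λ·ΔX + cos φ sin λ·ΔY + sin φ·ΔZ = (0.732963)(-0.781655)(-183.8) + (0.732963)(0.623710)(-379.1) + (0.680268)(19.4) = -54.81 m.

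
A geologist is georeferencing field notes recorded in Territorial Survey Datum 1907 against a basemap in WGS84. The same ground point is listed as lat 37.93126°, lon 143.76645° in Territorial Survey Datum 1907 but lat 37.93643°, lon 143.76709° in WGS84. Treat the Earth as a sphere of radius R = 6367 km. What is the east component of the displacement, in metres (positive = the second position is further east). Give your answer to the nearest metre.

ΔE = 56 m

Δφ = 37.93643° − 37.93126° = +0.00517°; Δλ = 143.76709° − 143.76645° = +0.00064°.
1° along a meridian = πR/180 = 111125 m.
ΔN = Δφ × 111125 = 574.5 m; ΔE = Δλ × 111125 × cos(37.93126°) = +0.00064 × 111125 × 0.788749 = 56.1 m.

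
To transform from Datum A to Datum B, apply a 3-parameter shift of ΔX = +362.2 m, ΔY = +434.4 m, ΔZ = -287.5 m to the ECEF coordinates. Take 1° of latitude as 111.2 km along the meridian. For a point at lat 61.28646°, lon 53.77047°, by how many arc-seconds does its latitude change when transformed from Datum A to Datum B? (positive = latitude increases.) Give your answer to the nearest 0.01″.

sin φ = 0.877033, cos φ = 0.480431, sin λ = 0.806656, cos λ = 0.591021.
North component: ΔN = −sin φ cos λ·ΔX − sin φ sin λ·ΔY + cos φ·ΔZ = −(0.877033)(0.591021)(362.2) − (0.877033)(0.806656)(434.4) + (0.480431)(-287.5) = -633.19 m.
1° of latitude spans 111200 m, so Δφ = -633.19 / 111200 × 3600 = -20.499″.

Δφ = -20.50″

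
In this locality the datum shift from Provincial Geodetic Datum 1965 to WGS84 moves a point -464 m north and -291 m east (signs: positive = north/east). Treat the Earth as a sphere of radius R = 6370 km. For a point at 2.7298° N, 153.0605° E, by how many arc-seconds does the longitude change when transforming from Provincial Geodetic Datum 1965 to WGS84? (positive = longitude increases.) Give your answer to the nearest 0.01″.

At latitude 2.7298°, cos φ = 0.998865.
One radian of longitude at latitude φ spans R cos φ, so Δλ = ΔE / (R cos φ) = -291.0 / (6370000 × 0.998865) = -4.5735e-05 rad = -9.433″.

Δλ = -9.43″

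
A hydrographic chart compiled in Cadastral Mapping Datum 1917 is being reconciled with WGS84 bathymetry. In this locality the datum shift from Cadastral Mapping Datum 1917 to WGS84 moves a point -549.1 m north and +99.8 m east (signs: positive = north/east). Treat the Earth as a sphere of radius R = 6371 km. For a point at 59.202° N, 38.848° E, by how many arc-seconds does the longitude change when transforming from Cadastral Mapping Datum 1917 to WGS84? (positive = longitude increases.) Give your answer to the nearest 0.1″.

At latitude 59.202°, cos φ = 0.512013.
One radian of longitude at latitude φ spans R cos φ, so Δλ = ΔE / (R cos φ) = 99.8 / (6371000 × 0.512013) = 3.0594e-05 rad = 6.311″.

Δλ = 6.3″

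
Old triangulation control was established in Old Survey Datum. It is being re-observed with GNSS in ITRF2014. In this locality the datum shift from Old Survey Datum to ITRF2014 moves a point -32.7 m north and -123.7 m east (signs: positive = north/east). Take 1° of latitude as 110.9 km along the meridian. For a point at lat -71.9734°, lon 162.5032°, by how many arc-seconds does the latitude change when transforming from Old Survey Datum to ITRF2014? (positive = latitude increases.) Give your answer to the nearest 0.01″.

1° of latitude = 110.9 km, so Δφ = -32.7 / 110900 = -0.0002949° = -1.061″.

Δφ = -1.06″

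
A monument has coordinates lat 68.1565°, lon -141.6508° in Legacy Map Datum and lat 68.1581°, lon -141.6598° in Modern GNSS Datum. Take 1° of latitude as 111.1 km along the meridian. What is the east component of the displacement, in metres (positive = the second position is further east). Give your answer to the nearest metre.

ΔE = -372 m

Δφ = 68.1581° − 68.1565° = +0.0016°; Δλ = -141.6598° − -141.6508° = -0.0090°.
ΔN = Δφ × 111100 = 177.8 m; ΔE = Δλ × 111100 × cos(68.1565°) = -0.0090 × 111100 × 0.372073 = -372.0 m.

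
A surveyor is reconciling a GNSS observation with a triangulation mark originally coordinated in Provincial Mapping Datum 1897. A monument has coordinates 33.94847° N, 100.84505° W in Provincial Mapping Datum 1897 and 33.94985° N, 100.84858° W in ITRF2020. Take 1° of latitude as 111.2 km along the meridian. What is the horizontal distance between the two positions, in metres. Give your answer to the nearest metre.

Δφ = 33.94985° − 33.94847° = +0.00138°; Δλ = -100.84858° − -100.84505° = -0.00353°.
ΔN = Δφ × 111200 = 153.5 m; ΔE = Δλ × 111200 × cos(33.94847°) = -0.00353 × 111200 × 0.829540 = -325.6 m.
Distance = √(ΔE² + ΔN²) = √((-325.6)² + 153.5²) = 360.0 m.

360 m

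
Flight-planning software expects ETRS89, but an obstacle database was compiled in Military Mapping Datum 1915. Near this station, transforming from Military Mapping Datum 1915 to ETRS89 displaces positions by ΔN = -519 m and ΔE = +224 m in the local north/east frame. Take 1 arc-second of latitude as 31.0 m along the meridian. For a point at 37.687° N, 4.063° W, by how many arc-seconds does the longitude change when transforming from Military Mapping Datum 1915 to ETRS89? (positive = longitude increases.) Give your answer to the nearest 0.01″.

Δλ = 9.13″

At latitude 37.687°, cos φ = 0.791362.
1″ of longitude at this latitude = 31.00 × cos φ = 24.5322 m, so Δλ = 224.0 / 24.5322 = 9.131″.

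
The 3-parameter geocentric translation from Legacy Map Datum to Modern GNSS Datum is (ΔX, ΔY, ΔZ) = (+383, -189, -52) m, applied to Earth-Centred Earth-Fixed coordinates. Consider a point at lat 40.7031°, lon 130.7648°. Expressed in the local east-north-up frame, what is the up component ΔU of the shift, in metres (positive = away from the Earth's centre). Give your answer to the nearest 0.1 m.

The local up (radial) axis is (cos φ cos λ, cos φ sin λ, sin φ), giving ΔU = -189.587 − 108.520 − 33.911 = -332.02 m.

ΔU = -332.0 m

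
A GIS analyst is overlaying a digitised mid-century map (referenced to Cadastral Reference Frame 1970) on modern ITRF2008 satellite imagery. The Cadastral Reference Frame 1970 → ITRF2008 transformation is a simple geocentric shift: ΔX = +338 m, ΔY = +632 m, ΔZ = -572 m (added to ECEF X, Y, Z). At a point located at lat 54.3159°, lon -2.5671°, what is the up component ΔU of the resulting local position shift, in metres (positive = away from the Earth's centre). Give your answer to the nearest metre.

The local up (radial) axis is (cos φ cos λ, cos φ sin λ, sin φ), giving ΔU = 196.963 − 16.512 − 464.604 = -284.15 m.

ΔU = -284 m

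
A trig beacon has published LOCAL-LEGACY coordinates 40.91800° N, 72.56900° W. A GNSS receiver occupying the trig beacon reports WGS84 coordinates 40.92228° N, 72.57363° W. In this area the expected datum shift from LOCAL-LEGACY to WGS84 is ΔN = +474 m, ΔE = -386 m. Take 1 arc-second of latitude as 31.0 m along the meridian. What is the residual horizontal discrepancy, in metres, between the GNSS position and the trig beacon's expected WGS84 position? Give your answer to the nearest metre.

Observed coordinate differences: Δφ = +0.00428°, Δλ = -0.00463°.
Converting to metres (1° lat = 111600 m, cos φ = 0.755648): observed ΔN = 477.6 m, observed ΔE = -390.4 m.
Subtracting the expected shift leaves a residual of 477.6 − (474) = 3.6 m north and -390.4 − (-386) = -4.4 m east.
Residual distance = √(3.6² + (-4.4)²) = 5.8 m.

6 m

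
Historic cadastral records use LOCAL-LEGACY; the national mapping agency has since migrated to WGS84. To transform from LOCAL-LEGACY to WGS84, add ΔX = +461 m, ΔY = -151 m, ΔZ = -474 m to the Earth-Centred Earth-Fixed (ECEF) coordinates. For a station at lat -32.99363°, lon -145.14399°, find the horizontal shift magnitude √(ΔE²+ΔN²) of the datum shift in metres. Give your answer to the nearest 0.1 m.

678.1 m

At φ = -32.99363°, λ = -145.14399°: sin φ = -0.544546, cos φ = 0.838731, sin λ = -0.571516, cos λ = -0.820591.
ΔE = −sin λ·ΔX + cos λ·ΔY = −(-0.571516)·(461) + (-0.820591)·(-151) = 387.38 m.
ΔN = −sin φ cos λ·ΔX − sin φ sin λ·ΔY + cos φ·ΔZ = −(-0.544546)(-0.820591)(461) − (-0.544546)(-0.571516)(-151) + (0.838731)(-474) = -556.56 m.
Horizontal magnitude = √(ΔE² + ΔN²) = √(387.38² + (-556.56)²) = 678.10 m.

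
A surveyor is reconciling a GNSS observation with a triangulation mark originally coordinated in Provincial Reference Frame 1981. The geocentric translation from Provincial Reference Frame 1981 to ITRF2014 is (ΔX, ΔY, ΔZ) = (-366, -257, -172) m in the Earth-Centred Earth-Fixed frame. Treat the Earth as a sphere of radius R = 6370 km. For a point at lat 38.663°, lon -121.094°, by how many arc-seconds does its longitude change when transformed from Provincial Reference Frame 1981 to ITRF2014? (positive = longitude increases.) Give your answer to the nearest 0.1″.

Δλ = -7.5″

sin φ = 0.624739, cos φ = 0.780834, sin λ = -0.856321, cos λ = -0.516444.
East component: ΔE = −sin λ·ΔX + cos λ·ΔY = −(-0.856321)(-366) + (-0.516444)(-257) = -180.69 m.
1° of latitude spans πR/180 = 111177 m; at latitude φ, 1° of longitude spans that × cos φ = 86811.2 m, so Δλ = -180.69 / 86811.2 × 3600 = -7.493″.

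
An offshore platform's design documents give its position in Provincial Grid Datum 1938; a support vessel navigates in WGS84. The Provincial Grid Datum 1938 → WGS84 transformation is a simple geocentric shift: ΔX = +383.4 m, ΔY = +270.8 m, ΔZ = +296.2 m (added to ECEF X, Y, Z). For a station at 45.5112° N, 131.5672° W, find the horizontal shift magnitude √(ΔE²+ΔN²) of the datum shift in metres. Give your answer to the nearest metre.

The local east axis at (φ, λ) is (−sin λ, cos λ, 0), so ΔE = −sin(-131.5672°)·383.4 + cos(-131.5672°)·270.8 = 107.18 m.
The local north axis is (−sin φ cos λ, −sin φ sin λ, cos φ), giving ΔN = 181.475 + 144.537 + 207.568 = 533.58 m.
Horizontal magnitude = √(ΔE² + ΔN²) = √(107.18² + 533.58²) = 544.24 m.

544 m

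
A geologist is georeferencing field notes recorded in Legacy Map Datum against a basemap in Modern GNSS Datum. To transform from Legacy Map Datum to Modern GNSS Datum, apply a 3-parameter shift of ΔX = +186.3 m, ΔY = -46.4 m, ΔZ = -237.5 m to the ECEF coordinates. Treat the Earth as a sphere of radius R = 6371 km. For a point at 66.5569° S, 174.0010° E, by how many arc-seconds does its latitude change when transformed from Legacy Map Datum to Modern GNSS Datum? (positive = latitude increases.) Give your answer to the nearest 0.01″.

sin φ = -0.917456, cos φ = 0.397838, sin λ = 0.104511, cos λ = -0.994524.
North component: ΔN = −sin φ cos λ·ΔX − sin φ sin λ·ΔY + cos φ·ΔZ = −(-0.917456)(-0.994524)(186.3) − (-0.917456)(0.104511)(-46.4) + (0.397838)(-237.5) = -268.92 m.
1° of latitude spans πR/180 = 111195 m, so Δφ = -268.92 / 111195 × 3600 = -8.706″.

Δφ = -8.71″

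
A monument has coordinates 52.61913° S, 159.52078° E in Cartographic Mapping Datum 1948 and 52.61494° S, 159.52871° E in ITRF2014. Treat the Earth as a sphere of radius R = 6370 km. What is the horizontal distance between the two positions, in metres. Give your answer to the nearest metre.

710 m

Δφ = -52.61494° − -52.61913° = +0.00419°; Δλ = 159.52871° − 159.52078° = +0.00793°.
1° along a meridian = πR/180 = 111177 m.
ΔN = Δφ × 111177 = 465.8 m; ΔE = Δλ × 111177 × cos(-52.61913°) = +0.00793 × 111177 × 0.607111 = 535.3 m.
Distance = √(ΔE² + ΔN²) = √(535.3² + 465.8²) = 709.6 m.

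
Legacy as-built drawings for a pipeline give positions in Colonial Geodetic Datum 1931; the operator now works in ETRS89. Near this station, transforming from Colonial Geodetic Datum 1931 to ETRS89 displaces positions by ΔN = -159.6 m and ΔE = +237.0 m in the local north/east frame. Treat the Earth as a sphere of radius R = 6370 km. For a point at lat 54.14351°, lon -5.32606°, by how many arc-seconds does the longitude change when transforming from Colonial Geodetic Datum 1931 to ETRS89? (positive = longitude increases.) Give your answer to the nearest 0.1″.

At latitude 54.14351°, cos φ = 0.585757.
One radian of longitude at latitude φ spans R cos φ, so Δλ = ΔE / (R cos φ) = 237.0 / (6370000 × 0.585757) = 6.3517e-05 rad = 13.101″.

Δλ = 13.1″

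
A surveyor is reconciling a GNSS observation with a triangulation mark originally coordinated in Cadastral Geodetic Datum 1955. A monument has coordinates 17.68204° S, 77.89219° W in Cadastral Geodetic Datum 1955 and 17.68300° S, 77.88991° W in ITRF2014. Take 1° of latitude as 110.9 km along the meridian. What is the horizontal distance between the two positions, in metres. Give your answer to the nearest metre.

263 m

Δφ = -17.68300° − -17.68204° = -0.00096°; Δλ = -77.88991° − -77.89219° = +0.00228°.
ΔN = Δφ × 110900 = -106.5 m; ΔE = Δλ × 110900 × cos(-17.68204°) = +0.00228 × 110900 × 0.952757 = 240.9 m.
Distance = √(ΔE² + ΔN²) = √(240.9² + (-106.5)²) = 263.4 m.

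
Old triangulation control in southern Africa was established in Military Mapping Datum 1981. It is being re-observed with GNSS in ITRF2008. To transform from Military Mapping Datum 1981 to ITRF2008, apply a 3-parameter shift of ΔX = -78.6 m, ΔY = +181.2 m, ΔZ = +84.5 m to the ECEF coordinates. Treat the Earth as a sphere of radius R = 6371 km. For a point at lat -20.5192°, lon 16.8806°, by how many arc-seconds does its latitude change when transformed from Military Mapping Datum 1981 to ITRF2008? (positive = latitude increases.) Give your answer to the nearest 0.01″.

Δφ = 2.31″

sin φ = -0.350521, cos φ = 0.936555, sin λ = 0.290378, cos λ = 0.956912.
North component: ΔN = −sin φ cos λ·ΔX − sin φ sin λ·ΔY + cos φ·ΔZ = −(-0.350521)(0.956912)(-78.6) − (-0.350521)(0.290378)(181.2) + (0.936555)(84.5) = 71.22 m.
1° of latitude spans πR/180 = 111195 m, so Δφ = 71.22 / 111195 × 3600 = 2.306″.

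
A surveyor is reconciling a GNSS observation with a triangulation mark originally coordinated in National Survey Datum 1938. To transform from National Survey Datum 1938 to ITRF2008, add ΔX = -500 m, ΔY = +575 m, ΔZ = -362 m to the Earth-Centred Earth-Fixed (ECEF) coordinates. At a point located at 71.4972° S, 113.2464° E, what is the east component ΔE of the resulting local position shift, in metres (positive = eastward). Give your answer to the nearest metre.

ΔE = 232 m

The local east axis at (φ, λ) is (−sin λ, cos λ, 0), so ΔE = −sin(113.2464°)·(-500) + cos(113.2464°)·575 = 232.46 m.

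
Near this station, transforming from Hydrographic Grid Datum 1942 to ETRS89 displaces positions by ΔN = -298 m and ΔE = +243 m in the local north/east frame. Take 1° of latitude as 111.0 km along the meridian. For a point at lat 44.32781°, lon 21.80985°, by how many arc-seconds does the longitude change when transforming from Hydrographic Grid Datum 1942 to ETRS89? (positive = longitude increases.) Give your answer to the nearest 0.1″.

Δλ = 11.0″

At latitude 44.32781°, cos φ = 0.715354.
1° of longitude at this latitude = 111.0 × cos φ = 79.40 km, so Δλ = 243.0 / 79404.3 = 0.0030603° = 11.017″.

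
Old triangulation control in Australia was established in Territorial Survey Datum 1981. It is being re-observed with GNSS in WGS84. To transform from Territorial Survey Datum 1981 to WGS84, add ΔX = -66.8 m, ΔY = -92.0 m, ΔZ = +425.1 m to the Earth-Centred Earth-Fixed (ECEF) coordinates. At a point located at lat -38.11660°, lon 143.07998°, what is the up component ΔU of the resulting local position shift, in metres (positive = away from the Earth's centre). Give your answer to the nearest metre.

At φ = -38.11660°, λ = 143.07998°: sin φ = -0.617264, cos φ = 0.786756, sin λ = 0.600700, cos λ = -0.799475.
ΔU = cos φ cos λ·ΔX + cos φ sin λ·ΔY + sin φ·ΔZ = (0.786756)(-0.799475)(-66.8) + (0.786756)(0.600700)(-92.0) + (-0.617264)(425.1) = -263.86 m.

ΔU = -264 m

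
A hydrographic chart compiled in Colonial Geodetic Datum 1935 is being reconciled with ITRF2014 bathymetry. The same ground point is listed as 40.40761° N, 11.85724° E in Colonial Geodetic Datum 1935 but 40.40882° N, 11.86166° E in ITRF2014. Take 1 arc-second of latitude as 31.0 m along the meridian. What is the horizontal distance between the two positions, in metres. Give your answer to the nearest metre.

Δφ = 40.40882° − 40.40761° = +0.00121°; Δλ = 11.86166° − 11.85724° = +0.00442°.
1° of latitude = 3600 × 31.00 = 111600 m.
ΔN = Δφ × 111600 = 135.0 m; ΔE = Δλ × 111600 × cos(40.40761°) = +0.00442 × 111600 × 0.761452 = 375.6 m.
Distance = √(ΔE² + ΔN²) = √(375.6² + 135.0²) = 399.1 m.

399 m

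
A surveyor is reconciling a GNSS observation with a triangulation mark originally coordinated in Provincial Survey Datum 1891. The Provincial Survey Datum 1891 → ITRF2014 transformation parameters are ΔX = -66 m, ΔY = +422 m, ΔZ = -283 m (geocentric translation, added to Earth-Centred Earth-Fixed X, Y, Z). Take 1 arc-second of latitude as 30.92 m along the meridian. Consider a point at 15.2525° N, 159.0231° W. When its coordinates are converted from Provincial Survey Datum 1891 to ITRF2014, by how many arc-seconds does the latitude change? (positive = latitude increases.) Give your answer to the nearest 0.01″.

Δφ = -8.07″

sin φ = 0.263073, cos φ = 0.964776, sin λ = -0.357992, cos λ = -0.933725.
North component: ΔN = −sin φ cos λ·ΔX − sin φ sin λ·ΔY + cos φ·ΔZ = −(0.263073)(-0.933725)(-66) − (0.263073)(-0.357992)(422) + (0.964776)(-283) = -249.50 m.
1° of latitude spans 3600 × 30.92 = 111312 m, so Δφ = -249.50 / 111312 × 3600 = -8.069″.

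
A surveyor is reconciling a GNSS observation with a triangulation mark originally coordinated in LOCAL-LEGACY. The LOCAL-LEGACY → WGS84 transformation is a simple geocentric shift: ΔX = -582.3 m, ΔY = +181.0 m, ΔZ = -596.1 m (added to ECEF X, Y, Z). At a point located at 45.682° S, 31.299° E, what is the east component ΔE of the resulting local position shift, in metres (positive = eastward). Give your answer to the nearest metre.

ΔE = 457 m

The local east axis at (φ, λ) is (−sin λ, cos λ, 0), so ΔE = −sin(31.299°)·(-582.3) + cos(31.299°)·181.0 = 457.17 m.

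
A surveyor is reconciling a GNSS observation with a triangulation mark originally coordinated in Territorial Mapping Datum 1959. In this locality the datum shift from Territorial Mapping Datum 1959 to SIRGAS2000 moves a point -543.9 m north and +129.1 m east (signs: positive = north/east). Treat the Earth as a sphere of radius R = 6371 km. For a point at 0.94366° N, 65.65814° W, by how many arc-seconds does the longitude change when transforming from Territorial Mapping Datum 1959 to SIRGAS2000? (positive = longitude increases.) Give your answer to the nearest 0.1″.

At latitude 0.94366°, cos φ = 0.999864.
One radian of longitude at latitude φ spans R cos φ, so Δλ = ΔE / (R cos φ) = 129.1 / (6371000 × 0.999864) = 2.0266e-05 rad = 4.180″.

Δλ = 4.2″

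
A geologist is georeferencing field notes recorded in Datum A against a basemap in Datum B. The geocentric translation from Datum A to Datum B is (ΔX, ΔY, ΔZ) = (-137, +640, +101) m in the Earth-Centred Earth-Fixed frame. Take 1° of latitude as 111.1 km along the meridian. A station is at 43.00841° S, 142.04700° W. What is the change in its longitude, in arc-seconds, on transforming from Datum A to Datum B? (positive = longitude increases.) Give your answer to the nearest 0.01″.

sin φ = -0.682106, cos φ = 0.731254, sin λ = -0.615015, cos λ = -0.788516.
East component: ΔE = −sin λ·ΔX + cos λ·ΔY = −(-0.615015)(-137) + (-0.788516)(640) = -588.91 m.
1° of latitude spans 111100 m; at latitude φ, 1° of longitude spans that × cos φ = 81242.3 m, so Δλ = -588.91 / 81242.3 × 3600 = -26.096″.

Δλ = -26.10″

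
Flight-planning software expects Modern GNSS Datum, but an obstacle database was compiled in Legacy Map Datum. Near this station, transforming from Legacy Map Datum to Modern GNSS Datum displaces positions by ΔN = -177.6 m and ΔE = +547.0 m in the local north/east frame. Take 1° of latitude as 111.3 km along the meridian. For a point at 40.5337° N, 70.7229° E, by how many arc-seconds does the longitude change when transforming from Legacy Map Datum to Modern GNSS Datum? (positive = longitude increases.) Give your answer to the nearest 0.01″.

At latitude 40.5337°, cos φ = 0.760024.
1° of longitude at this latitude = 111.3 × cos φ = 84.59 km, so Δλ = 547.0 / 84590.7 = 0.0064664° = 23.279″.

Δλ = 23.28″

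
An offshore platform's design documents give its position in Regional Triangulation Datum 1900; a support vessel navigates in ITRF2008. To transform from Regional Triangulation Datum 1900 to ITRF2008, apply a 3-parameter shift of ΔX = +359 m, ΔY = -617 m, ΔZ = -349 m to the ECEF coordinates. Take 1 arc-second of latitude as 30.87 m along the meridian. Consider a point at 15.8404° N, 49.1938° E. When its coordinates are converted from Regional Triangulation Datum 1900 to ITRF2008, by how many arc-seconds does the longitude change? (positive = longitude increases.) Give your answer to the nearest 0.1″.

sin φ = 0.272959, cos φ = 0.962026, sin λ = 0.756924, cos λ = 0.653503.
East component: ΔE = −sin λ·ΔX + cos λ·ΔY = −(0.756924)(359) + (0.653503)(-617) = -674.95 m.
1° of latitude spans 3600 × 30.87 = 111132 m; at latitude φ, 1° of longitude spans that × cos φ = 106911.8 m, so Δλ = -674.95 / 106911.8 × 3600 = -22.727″.

Δλ = -22.7″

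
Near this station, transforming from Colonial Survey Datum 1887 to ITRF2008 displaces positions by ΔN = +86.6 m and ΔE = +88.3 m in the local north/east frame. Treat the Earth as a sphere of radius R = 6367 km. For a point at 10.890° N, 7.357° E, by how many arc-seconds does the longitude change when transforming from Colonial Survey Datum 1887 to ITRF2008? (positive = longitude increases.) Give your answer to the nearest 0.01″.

At latitude 10.890°, cos φ = 0.981992.
One radian of longitude at latitude φ spans R cos φ, so Δλ = ΔE / (R cos φ) = 88.3 / (6367000 × 0.981992) = 1.4123e-05 rad = 2.913″.

Δλ = 2.91″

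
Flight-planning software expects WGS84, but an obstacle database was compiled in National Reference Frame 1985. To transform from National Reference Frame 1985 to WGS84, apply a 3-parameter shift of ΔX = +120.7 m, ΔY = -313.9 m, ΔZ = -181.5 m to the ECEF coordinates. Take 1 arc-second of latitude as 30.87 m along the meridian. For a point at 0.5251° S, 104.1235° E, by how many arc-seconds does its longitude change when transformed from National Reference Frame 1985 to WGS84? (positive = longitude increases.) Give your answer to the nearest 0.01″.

Δλ = -1.31″

sin φ = -0.009165, cos φ = 0.999958, sin λ = 0.969772, cos λ = -0.244013.
East component: ΔE = −sin λ·ΔX + cos λ·ΔY = −(0.969772)(120.7) + (-0.244013)(-313.9) = -40.46 m.
1° of latitude spans 3600 × 30.87 = 111132 m; at latitude φ, 1° of longitude spans that × cos φ = 111127.3 m, so Δλ = -40.46 / 111127.3 × 3600 = -1.311″.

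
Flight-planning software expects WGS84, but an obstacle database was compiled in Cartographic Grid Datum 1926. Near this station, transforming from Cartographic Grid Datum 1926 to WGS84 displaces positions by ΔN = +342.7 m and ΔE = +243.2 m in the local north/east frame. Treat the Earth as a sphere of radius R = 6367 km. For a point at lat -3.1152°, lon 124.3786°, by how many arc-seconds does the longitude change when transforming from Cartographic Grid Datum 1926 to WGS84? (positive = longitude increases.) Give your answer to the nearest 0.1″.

At latitude -3.1152°, cos φ = 0.998522.
One radian of longitude at latitude φ spans R cos φ, so Δλ = ΔE / (R cos φ) = 243.2 / (6367000 × 0.998522) = 3.8253e-05 rad = 7.890″.

Δλ = 7.9″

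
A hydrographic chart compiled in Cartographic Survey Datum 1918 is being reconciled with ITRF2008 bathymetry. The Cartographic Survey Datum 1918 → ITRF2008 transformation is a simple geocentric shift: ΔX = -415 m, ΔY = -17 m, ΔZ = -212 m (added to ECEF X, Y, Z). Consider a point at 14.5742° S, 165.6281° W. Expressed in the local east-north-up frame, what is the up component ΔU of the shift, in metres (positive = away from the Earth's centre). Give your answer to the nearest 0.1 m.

At φ = -14.5742°, λ = -165.6281°: sin φ = -0.251634, cos φ = 0.967823, sin λ = -0.248215, cos λ = -0.968705.
ΔU = cos φ cos λ·ΔX + cos φ sin λ·ΔY + sin φ·ΔZ = (0.967823)(-0.968705)(-415) + (0.967823)(-0.248215)(-17) + (-0.251634)(-212) = 446.51 m.

ΔU = 446.5 m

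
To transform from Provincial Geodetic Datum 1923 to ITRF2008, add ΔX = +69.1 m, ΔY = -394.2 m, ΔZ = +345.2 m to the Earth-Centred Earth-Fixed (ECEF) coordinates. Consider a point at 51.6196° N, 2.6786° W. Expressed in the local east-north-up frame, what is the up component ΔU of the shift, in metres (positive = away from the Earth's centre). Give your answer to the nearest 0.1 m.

At φ = 51.6196°, λ = -2.6786°: sin φ = 0.783906, cos φ = 0.620880, sin λ = -0.046733, cos λ = 0.998907.
ΔU = cos φ cos λ·ΔX + cos φ sin λ·ΔY + sin φ·ΔZ = (0.620880)(0.998907)(69.1) + (0.620880)(-0.046733)(-394.2) + (0.783906)(345.2) = 324.90 m.

ΔU = 324.9 m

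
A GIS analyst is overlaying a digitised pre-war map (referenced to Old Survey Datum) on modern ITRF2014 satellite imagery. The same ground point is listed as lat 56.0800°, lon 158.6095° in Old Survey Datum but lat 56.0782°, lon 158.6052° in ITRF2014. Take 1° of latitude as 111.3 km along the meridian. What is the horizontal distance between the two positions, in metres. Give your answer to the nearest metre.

334 m

Δφ = 56.0782° − 56.0800° = -0.0018°; Δλ = 158.6052° − 158.6095° = -0.0043°.
ΔN = Δφ × 111300 = -200.3 m; ΔE = Δλ × 111300 × cos(56.0800°) = -0.0043 × 111300 × 0.558035 = -267.1 m.
Distance = √(ΔE² + ΔN²) = √((-267.1)² + (-200.3)²) = 333.9 m.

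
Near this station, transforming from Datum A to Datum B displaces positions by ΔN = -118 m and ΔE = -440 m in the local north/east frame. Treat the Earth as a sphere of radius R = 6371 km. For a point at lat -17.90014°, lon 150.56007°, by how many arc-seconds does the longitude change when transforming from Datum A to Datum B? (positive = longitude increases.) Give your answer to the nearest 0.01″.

Δλ = -14.97″

At latitude -17.90014°, cos φ = 0.951594.
One radian of longitude at latitude φ spans R cos φ, so Δλ = ΔE / (R cos φ) = -440.0 / (6371000 × 0.951594) = -7.2576e-05 rad = -14.970″.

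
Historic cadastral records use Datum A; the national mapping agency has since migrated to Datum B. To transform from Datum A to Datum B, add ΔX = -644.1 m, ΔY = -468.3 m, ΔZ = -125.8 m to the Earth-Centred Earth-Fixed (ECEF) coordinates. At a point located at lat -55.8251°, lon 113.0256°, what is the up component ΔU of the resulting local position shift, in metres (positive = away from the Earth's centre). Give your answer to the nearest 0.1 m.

ΔU = 3.5 m

The local up (radial) axis is (cos φ cos λ, cos φ sin λ, sin φ), giving ΔU = 141.517 − 242.096 + 104.078 = 3.50 m.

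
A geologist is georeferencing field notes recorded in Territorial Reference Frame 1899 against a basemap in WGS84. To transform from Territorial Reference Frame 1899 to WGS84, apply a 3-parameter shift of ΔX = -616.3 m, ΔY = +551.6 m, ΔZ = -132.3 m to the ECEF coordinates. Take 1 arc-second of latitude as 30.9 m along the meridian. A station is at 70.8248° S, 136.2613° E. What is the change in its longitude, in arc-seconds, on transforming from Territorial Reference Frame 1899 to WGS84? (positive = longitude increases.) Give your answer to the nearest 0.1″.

Δλ = 2.7″

sin φ = -0.944519, cos φ = 0.328458, sin λ = 0.691371, cos λ = -0.722500.
East component: ΔE = −sin λ·ΔX + cos λ·ΔY = −(0.691371)(-616.3) + (-0.722500)(551.6) = 27.56 m.
1° of latitude spans 3600 × 30.90 = 111240 m; at latitude φ, 1° of longitude spans that × cos φ = 36537.7 m, so Δλ = 27.56 / 36537.7 × 3600 = 2.715″.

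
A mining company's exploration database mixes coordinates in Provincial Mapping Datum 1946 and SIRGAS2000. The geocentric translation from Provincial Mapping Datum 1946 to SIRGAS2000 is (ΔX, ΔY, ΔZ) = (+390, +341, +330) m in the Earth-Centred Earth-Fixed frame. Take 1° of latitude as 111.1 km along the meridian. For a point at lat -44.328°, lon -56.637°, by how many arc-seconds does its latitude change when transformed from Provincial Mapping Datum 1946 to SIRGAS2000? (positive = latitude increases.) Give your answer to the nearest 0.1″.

Δφ = 6.1″

sin φ = -0.698765, cos φ = 0.715351, sin λ = -0.835203, cos λ = 0.549942.
North component: ΔN = −sin φ cos λ·ΔX − sin φ sin λ·ΔY + cos φ·ΔZ = −(-0.698765)(0.549942)(390) − (-0.698765)(-0.835203)(341) + (0.715351)(330) = 186.92 m.
1° of latitude spans 111100 m, so Δφ = 186.92 / 111100 × 3600 = 6.057″.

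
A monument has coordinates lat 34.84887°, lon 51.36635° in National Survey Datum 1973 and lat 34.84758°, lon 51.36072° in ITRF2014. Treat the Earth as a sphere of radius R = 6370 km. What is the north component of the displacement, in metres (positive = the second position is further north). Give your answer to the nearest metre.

Δφ = 34.84758° − 34.84887° = -0.00129°; Δλ = 51.36072° − 51.36635° = -0.00563°.
1° along a meridian = πR/180 = 111177 m.
ΔN = Δφ × 111177 = -143.4 m; ΔE = Δλ × 111177 × cos(34.84887°) = -0.00563 × 111177 × 0.820662 = -513.7 m.

ΔN = -143 m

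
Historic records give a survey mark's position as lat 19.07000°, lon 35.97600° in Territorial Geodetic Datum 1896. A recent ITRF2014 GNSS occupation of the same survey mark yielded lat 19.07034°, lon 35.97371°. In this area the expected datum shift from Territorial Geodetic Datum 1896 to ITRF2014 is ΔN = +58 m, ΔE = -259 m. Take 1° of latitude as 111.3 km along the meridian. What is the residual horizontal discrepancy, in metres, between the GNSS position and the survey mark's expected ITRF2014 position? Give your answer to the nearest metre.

27 m

Observed coordinate differences: Δφ = +0.00034°, Δλ = -0.00229°.
Converting to metres (1° lat = 111300 m, cos φ = 0.945120): observed ΔN = 37.8 m, observed ΔE = -240.9 m.
Subtracting the expected shift leaves a residual of 37.8 − (58) = -20.2 m north and -240.9 − (-259) = 18.1 m east.
Residual distance = √((-20.2)² + 18.1²) = 27.1 m.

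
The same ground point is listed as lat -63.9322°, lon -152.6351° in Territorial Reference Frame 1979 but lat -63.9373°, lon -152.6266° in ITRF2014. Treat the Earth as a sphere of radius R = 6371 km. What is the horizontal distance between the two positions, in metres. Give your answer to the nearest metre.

703 m

Δφ = -63.9373° − -63.9322° = -0.0051°; Δλ = -152.6266° − -152.6351° = +0.0085°.
1° along a meridian = πR/180 = 111195 m.
ΔN = Δφ × 111195 = -567.1 m; ΔE = Δλ × 111195 × cos(-63.9322°) = +0.0085 × 111195 × 0.439434 = 415.3 m.
Distance = √(ΔE² + ΔN²) = √(415.3² + (-567.1)²) = 702.9 m.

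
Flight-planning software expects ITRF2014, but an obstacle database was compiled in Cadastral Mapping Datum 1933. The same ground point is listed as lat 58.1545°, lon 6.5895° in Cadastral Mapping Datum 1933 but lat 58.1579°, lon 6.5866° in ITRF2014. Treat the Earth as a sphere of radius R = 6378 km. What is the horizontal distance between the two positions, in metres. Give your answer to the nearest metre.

Δφ = 58.1579° − 58.1545° = +0.0034°; Δλ = 6.5866° − 6.5895° = -0.0029°.
1° along a meridian = πR/180 = 111317 m.
ΔN = Δφ × 111317 = 378.5 m; ΔE = Δλ × 111317 × cos(58.1545°) = -0.0029 × 111317 × 0.527631 = -170.3 m.
Distance = √(ΔE² + ΔN²) = √((-170.3)² + 378.5²) = 415.0 m.

415 m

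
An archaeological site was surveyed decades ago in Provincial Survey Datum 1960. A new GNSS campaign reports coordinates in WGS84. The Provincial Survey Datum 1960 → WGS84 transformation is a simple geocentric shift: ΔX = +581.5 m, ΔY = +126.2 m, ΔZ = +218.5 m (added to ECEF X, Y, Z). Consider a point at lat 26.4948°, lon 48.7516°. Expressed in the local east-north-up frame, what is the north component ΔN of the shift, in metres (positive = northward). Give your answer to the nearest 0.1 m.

ΔN = -17.8 m

At φ = 26.4948°, λ = 48.7516°: sin φ = 0.446117, cos φ = 0.894975, sin λ = 0.751858, cos λ = 0.659325.
ΔN = −sin φ cos λ·ΔX − sin φ sin λ·ΔY + cos φ·ΔZ = −(0.446117)(0.659325)(581.5) − (0.446117)(0.751858)(126.2) + (0.894975)(218.5) = -17.82 m.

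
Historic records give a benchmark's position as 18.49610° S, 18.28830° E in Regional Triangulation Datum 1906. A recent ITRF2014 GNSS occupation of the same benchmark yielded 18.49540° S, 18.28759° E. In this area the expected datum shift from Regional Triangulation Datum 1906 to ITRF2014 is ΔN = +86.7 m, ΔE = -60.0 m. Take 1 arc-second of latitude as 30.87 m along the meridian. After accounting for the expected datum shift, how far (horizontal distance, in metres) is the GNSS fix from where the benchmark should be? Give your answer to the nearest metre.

17 m

Observed coordinate differences: Δφ = +0.00070°, Δλ = -0.00071°.
Converting to metres (1° lat = 111132 m, cos φ = 0.948345): observed ΔN = 77.8 m, observed ΔE = -74.8 m.
Subtracting the expected shift leaves a residual of 77.8 − (86.7) = -8.9 m north and -74.8 − (-60.0) = -14.8 m east.
Residual distance = √((-8.9)² + (-14.8)²) = 17.3 m.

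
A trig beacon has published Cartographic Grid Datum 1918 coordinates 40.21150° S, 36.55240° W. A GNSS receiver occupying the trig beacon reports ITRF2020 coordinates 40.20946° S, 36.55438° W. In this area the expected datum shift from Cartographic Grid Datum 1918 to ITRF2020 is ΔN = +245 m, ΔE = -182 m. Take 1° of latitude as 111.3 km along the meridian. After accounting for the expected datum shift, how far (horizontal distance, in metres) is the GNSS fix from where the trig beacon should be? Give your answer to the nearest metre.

23 m

Observed coordinate differences: Δφ = +0.00204°, Δλ = -0.00198°.
Converting to metres (1° lat = 111300 m, cos φ = 0.763666): observed ΔN = 227.1 m, observed ΔE = -168.3 m.
Subtracting the expected shift leaves a residual of 227.1 − (245) = -17.9 m north and -168.3 − (-182) = 13.7 m east.
Residual distance = √((-17.9)² + 13.7²) = 22.6 m.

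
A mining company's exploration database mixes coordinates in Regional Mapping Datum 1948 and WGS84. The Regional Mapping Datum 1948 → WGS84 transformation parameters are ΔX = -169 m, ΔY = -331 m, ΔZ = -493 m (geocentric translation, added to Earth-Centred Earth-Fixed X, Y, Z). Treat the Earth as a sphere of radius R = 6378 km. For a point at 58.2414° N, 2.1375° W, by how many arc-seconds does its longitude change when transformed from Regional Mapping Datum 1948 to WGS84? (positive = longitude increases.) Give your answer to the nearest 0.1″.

sin φ = 0.850273, cos φ = 0.526342, sin λ = -0.037298, cos λ = 0.999304.
East component: ΔE = −sin λ·ΔX + cos λ·ΔY = −(-0.037298)(-169) + (0.999304)(-331) = -337.07 m.
1° of latitude spans πR/180 = 111317 m; at latitude φ, 1° of longitude spans that × cos φ = 58590.8 m, so Δλ = -337.07 / 58590.8 × 3600 = -20.711″.

Δλ = -20.7″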